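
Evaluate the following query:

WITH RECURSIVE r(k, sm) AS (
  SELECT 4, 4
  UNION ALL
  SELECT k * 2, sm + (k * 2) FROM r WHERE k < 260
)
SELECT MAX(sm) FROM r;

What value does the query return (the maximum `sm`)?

Base: k=4, sm=4.
Iteration 1: 4 < 260 holds -> k = 4 * 2 = 8, sm = 4 + 8 = 12.
Iteration 2: 8 < 260 holds -> k = 8 * 2 = 16, sm = 12 + 16 = 28.
Iteration 3: 16 < 260 holds -> k = 16 * 2 = 32, sm = 28 + 32 = 60.
Iteration 4: 32 < 260 holds -> k = 32 * 2 = 64, sm = 60 + 64 = 124.
Iteration 5: 64 < 260 holds -> k = 64 * 2 = 128, sm = 124 + 128 = 252.
Iteration 6: 128 < 260 holds -> k = 128 * 2 = 256, sm = 252 + 256 = 508.
Iteration 7: 256 < 260 holds -> k = 256 * 2 = 512, sm = 508 + 512 = 1020.
Iteration 8: 512 < 260 fails; recursion stops.
sm values: 4, 12, 28, 60, 124, 252, 508, 1020; the maximum is 1020.

1020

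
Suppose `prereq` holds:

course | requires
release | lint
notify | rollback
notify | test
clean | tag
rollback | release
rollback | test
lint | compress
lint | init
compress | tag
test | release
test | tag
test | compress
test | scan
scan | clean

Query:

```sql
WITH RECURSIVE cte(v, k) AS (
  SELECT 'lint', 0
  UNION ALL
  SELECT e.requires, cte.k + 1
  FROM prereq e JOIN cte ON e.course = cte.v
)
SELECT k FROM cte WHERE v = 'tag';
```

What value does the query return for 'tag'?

2

Base: (lint, k=0).
Iteration 1: edges from {lint} -> (compress, k=1), (init, k=1).
Iteration 2: edges from {compress,init} -> (tag, k=2).
Iteration 3: no outgoing edges from {tag}; recursion stops.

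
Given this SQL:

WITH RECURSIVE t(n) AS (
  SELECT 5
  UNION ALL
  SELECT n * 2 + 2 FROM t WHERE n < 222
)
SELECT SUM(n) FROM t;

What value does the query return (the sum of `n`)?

Base: n=5.
Iteration 1: 5 < 222 holds -> n = 5 * 2 + 2 = 12.
Iteration 2: 12 < 222 holds -> n = 12 * 2 + 2 = 26.
Iteration 3: 26 < 222 holds -> n = 26 * 2 + 2 = 54.
Iteration 4: 54 < 222 holds -> n = 54 * 2 + 2 = 110.
Iteration 5: 110 < 222 holds -> n = 110 * 2 + 2 = 222.
Iteration 6: 222 < 222 fails; recursion stops.
SUM(n) = 5 + 12 + 26 + 54 + 110 + 222 = 429.

429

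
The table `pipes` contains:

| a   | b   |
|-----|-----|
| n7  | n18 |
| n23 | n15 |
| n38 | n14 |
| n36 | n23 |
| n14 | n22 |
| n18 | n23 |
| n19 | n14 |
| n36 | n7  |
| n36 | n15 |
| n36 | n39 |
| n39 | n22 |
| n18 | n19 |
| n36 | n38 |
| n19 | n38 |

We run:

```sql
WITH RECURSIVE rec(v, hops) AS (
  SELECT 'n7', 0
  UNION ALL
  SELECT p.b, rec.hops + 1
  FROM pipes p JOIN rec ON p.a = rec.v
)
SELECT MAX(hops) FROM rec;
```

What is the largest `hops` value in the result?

Base: (n7, hops=0).
Iteration 1: edges from {n7} -> (n18, hops=1).
Iteration 2: edges from {n18} -> (n19, hops=2), (n23, hops=2).
Iteration 3: edges from {n19,n23} -> (n14, hops=3), (n15, hops=3), (n38, hops=3).
Iteration 4: edges from {n14,n15,n38} -> (n14, hops=4), (n22, hops=4).
Iteration 5: edges from {n14,n22} -> (n22, hops=5).
Iteration 6: no outgoing edges from {n22}; recursion stops.
hops values: 0, 1, 2, 2, 3, 3, 3, 4, 4, 5; the maximum is 5.

5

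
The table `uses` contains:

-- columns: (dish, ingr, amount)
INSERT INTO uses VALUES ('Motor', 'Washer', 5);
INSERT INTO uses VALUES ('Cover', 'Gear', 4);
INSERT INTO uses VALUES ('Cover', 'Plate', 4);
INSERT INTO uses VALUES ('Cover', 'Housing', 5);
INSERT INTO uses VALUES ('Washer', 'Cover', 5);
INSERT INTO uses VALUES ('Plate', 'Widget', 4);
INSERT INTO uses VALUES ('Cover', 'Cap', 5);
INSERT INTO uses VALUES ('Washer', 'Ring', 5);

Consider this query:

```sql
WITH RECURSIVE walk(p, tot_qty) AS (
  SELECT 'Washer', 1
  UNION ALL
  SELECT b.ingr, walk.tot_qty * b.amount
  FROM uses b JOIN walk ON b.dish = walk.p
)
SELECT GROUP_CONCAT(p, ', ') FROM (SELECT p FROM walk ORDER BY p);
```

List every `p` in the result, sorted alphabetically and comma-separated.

Base: (Washer, tot_qty=1).
Iteration 1: components of {Washer} -> Cover = 1*5 = 5, Ring = 1*5 = 5.
Iteration 2: components of {Cover,Ring} -> Cap = 5*5 = 25, Gear = 5*4 = 20, Housing = 5*5 = 25, Plate = 5*4 = 20.
Iteration 3: components of {Cap,Gear,Housing,Plate} -> Widget = 20*4 = 80.
Iteration 4: no further components; recursion stops.

Cap, Cover, Gear, Housing, Plate, Ring, Washer, Widget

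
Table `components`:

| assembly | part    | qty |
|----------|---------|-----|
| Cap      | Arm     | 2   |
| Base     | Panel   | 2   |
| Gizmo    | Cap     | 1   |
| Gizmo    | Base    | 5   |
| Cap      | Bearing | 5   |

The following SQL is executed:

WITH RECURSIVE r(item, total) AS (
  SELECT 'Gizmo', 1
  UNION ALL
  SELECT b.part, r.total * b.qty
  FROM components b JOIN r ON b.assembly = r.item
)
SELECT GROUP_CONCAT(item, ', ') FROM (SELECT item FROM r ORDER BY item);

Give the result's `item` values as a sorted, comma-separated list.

Base: (Gizmo, total=1).
Iteration 1: components of {Gizmo} -> Base = 1*5 = 5, Cap = 1*1 = 1.
Iteration 2: components of {Base,Cap} -> Arm = 1*2 = 2, Bearing = 1*5 = 5, Panel = 5*2 = 10.
Iteration 3: no further components; recursion stops.

Arm, Base, Bearing, Cap, Gizmo, Panel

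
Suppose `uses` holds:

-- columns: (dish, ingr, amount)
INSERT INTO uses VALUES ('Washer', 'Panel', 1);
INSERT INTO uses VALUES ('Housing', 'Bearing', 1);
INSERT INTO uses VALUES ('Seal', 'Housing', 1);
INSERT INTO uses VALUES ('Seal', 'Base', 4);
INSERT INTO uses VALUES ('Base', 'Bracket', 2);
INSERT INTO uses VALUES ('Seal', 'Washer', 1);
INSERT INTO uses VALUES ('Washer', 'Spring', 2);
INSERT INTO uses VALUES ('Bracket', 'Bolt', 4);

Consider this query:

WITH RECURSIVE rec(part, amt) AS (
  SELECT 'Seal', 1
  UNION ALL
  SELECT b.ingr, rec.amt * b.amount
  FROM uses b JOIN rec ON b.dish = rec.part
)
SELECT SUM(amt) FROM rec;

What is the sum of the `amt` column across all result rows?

51

Base: (Seal, amt=1).
Iteration 1: components of {Seal} -> Base = 1*4 = 4, Housing = 1*1 = 1, Washer = 1*1 = 1.
Iteration 2: components of {Base,Housing,Washer} -> Bearing = 1*1 = 1, Bracket = 4*2 = 8, Panel = 1*1 = 1, Spring = 1*2 = 2.
Iteration 3: components of {Bearing,Bracket,Panel,Spring} -> Bolt = 8*4 = 32.
Iteration 4: no further components; recursion stops.
SUM(amt) = 1 + 1 + 1 + 4 + 1 + 2 + 1 + 8 + 32 = 51.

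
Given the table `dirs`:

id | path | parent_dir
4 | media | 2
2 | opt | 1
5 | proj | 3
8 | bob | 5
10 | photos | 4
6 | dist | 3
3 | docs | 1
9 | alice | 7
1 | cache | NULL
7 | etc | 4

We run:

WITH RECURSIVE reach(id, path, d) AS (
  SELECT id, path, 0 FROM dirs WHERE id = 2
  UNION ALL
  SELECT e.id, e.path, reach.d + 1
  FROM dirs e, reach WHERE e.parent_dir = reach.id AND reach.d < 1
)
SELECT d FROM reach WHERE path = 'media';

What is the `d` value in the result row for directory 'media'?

Base: id=2 (opt) at d 0.
Iteration 1: rows with parent_dir in {2} -> media (id 4, d 1).
Iteration 2: d < 1 fails for all current rows; recursion stops.

1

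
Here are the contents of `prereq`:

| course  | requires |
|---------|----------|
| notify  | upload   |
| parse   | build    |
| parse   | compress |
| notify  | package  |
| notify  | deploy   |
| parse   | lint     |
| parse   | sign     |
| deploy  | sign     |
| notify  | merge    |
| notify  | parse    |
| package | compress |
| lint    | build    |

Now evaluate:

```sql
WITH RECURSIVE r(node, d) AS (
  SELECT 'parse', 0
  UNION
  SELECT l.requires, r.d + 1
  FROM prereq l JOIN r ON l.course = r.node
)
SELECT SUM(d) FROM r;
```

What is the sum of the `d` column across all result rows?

6

Base: (parse, d=0).
Iteration 1: edges from {parse} -> (build, d=1), (compress, d=1), (lint, d=1), (sign, d=1).
Iteration 2: edges from {build,compress,lint,sign} -> (build, d=2).
Iteration 3: no outgoing edges from {build}; recursion stops.
SUM(d) = 0 + 1 + 1 + 1 + 1 + 2 = 6.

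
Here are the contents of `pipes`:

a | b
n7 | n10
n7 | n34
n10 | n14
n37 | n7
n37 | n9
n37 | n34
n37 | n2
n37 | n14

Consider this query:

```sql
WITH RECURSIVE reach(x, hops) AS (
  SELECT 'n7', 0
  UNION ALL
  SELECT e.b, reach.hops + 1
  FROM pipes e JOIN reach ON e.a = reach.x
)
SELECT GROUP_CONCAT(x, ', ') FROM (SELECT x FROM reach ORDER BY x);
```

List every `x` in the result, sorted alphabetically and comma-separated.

Base: (n7, hops=0).
Iteration 1: edges from {n7} -> (n10, hops=1), (n34, hops=1).
Iteration 2: edges from {n10,n34} -> (n14, hops=2).
Iteration 3: no outgoing edges from {n14}; recursion stops.

n10, n14, n34, n7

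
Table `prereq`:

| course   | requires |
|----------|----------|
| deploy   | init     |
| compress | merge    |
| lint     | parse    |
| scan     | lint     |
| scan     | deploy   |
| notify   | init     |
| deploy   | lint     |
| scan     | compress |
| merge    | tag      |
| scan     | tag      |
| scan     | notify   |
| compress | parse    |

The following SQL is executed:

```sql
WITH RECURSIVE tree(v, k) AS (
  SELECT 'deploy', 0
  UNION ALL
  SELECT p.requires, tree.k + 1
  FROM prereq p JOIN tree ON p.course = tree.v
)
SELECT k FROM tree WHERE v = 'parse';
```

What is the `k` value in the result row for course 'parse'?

Base: (deploy, k=0).
Iteration 1: edges from {deploy} -> (init, k=1), (lint, k=1).
Iteration 2: edges from {init,lint} -> (parse, k=2).
Iteration 3: no outgoing edges from {parse}; recursion stops.

2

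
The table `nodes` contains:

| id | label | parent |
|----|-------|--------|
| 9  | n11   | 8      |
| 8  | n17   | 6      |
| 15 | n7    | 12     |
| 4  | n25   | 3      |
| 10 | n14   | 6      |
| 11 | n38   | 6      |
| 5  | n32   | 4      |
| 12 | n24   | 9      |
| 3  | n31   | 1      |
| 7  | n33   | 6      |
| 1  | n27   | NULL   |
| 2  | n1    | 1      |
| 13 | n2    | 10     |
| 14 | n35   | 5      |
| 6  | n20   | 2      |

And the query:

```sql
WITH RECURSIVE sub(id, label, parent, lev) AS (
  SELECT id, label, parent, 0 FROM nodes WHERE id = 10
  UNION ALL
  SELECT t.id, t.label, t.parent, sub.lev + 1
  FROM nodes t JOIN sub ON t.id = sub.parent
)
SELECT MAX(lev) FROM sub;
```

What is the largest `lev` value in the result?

Base: id=10 (n14), parent=6, lev 0.
Iteration 1: join on id=6 -> n20 (id 6, parent=2, lev 1).
Iteration 2: join on id=2 -> n1 (id 2, parent=1, lev 2).
Iteration 3: join on id=1 -> n27 (id 1, parent=NULL, lev 3).
Iteration 4: parent is NULL; no match; recursion stops.
lev values: 0, 1, 2, 3; the maximum is 3.

3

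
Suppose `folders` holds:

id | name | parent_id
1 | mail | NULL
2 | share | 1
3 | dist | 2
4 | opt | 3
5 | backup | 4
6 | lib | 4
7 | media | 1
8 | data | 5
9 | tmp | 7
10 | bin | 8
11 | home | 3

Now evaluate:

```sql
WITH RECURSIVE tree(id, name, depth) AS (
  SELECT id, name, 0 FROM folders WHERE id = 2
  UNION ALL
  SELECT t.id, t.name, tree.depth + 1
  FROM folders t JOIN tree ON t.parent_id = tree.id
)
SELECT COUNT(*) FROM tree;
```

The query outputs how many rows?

8

Base: id=2 (share) at depth 0.
Iteration 1: rows with parent_id in {2} -> dist (id 3, depth 1).
Iteration 2: rows with parent_id in {3} -> opt (id 4, depth 2), home (id 11, depth 2).
Iteration 3: rows with parent_id in {4,11} -> backup (id 5, depth 3), lib (id 6, depth 3).
Iteration 4: rows with parent_id in {5,6} -> data (id 8, depth 4).
Iteration 5: rows with parent_id in {8} -> bin (id 10, depth 5).
Iteration 6: no rows with parent_id in {10}; recursion stops.
Total rows emitted: 8.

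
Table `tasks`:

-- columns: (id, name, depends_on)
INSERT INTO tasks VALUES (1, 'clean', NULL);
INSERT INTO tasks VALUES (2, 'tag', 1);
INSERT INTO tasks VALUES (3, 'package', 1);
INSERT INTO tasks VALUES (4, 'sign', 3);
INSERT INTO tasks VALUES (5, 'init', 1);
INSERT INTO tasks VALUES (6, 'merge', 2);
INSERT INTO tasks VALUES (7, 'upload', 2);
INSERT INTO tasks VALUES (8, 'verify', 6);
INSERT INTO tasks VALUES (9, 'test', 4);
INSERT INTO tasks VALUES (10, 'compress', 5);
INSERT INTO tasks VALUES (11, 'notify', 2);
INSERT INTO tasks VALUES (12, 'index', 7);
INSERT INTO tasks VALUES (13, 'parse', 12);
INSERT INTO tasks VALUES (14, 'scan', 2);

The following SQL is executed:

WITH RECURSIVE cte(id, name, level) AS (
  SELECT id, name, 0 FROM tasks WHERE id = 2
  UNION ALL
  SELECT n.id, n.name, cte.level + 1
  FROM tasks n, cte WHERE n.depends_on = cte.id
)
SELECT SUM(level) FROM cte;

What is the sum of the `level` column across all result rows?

11

Base: id=2 (tag) at level 0.
Iteration 1: rows with depends_on in {2} -> merge (id 6, level 1), upload (id 7, level 1), notify (id 11, level 1), scan (id 14, level 1).
Iteration 2: rows with depends_on in {6,7,11,14} -> verify (id 8, level 2), index (id 12, level 2).
Iteration 3: rows with depends_on in {8,12} -> parse (id 13, level 3).
Iteration 4: no rows with depends_on in {13}; recursion stops.
SUM(level) = 0 + 1 + 1 + 1 + 1 + 2 + 2 + 3 = 11.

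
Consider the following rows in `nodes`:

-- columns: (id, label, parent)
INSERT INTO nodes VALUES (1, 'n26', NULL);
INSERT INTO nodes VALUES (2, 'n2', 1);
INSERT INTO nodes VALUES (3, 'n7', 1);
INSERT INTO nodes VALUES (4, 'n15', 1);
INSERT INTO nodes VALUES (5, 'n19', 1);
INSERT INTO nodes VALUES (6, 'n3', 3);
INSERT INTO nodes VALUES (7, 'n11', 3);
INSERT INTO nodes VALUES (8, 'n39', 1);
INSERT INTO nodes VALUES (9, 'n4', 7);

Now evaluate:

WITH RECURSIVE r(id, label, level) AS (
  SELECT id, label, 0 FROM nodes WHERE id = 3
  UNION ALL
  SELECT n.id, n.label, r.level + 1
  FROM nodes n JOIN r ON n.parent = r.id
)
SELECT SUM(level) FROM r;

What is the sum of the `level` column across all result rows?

4

Base: id=3 (n7) at level 0.
Iteration 1: rows with parent in {3} -> n3 (id 6, level 1), n11 (id 7, level 1).
Iteration 2: rows with parent in {6,7} -> n4 (id 9, level 2).
Iteration 3: no rows with parent in {9}; recursion stops.
SUM(level) = 0 + 1 + 1 + 2 = 4.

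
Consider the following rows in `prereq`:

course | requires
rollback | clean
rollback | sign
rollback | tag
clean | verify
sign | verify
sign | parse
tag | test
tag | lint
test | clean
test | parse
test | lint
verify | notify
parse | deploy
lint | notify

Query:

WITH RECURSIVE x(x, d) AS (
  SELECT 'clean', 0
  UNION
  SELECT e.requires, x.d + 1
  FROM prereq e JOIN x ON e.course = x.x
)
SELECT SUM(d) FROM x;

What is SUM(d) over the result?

3

Base: (clean, d=0).
Iteration 1: edges from {clean} -> (verify, d=1).
Iteration 2: edges from {verify} -> (notify, d=2).
Iteration 3: no outgoing edges from {notify}; recursion stops.
SUM(d) = 0 + 1 + 2 = 3.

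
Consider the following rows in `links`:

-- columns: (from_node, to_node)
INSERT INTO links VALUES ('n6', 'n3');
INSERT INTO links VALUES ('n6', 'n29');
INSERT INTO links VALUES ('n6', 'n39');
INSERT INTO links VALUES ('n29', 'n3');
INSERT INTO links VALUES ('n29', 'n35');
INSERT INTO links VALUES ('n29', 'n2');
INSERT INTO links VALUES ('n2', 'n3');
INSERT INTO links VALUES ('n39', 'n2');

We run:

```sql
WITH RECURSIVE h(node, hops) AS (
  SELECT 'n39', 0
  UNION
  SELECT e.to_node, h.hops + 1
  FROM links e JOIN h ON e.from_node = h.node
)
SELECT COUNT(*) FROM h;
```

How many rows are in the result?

Base: (n39, hops=0).
Iteration 1: edges from {n39} -> (n2, hops=1).
Iteration 2: edges from {n2} -> (n3, hops=2).
Iteration 3: no outgoing edges from {n3}; recursion stops.
Total rows emitted: 3.

3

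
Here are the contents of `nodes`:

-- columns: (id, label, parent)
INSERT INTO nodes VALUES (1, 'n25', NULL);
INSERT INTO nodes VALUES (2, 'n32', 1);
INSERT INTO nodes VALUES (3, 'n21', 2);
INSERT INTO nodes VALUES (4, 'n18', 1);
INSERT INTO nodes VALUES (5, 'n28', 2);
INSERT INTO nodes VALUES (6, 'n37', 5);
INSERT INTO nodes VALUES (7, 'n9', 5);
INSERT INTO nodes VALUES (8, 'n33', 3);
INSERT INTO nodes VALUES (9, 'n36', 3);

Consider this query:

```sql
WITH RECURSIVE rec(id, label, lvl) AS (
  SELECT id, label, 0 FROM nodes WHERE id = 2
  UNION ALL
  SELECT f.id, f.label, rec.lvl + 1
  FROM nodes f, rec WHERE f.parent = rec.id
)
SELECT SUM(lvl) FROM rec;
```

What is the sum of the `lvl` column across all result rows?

Base: id=2 (n32) at lvl 0.
Iteration 1: rows with parent in {2} -> n21 (id 3, lvl 1), n28 (id 5, lvl 1).
Iteration 2: rows with parent in {3,5} -> n37 (id 6, lvl 2), n9 (id 7, lvl 2), n33 (id 8, lvl 2), n36 (id 9, lvl 2).
Iteration 3: no rows with parent in {6,7,8,9}; recursion stops.
SUM(lvl) = 0 + 1 + 1 + 2 + 2 + 2 + 2 = 10.

10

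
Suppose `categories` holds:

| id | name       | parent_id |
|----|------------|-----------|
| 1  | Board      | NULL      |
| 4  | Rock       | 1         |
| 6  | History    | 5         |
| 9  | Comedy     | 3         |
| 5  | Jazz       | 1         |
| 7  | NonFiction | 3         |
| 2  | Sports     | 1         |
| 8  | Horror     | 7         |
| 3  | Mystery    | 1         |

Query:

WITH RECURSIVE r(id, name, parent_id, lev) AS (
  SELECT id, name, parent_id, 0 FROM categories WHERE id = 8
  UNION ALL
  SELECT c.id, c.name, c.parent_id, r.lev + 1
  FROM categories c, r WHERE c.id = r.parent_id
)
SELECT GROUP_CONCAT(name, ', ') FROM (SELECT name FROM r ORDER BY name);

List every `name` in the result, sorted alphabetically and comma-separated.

Base: id=8 (Horror), parent_id=7, lev 0.
Iteration 1: join on id=7 -> NonFiction (id 7, parent_id=3, lev 1).
Iteration 2: join on id=3 -> Mystery (id 3, parent_id=1, lev 2).
Iteration 3: join on id=1 -> Board (id 1, parent_id=NULL, lev 3).
Iteration 4: parent_id is NULL; no match; recursion stops.

Board, Horror, Mystery, NonFiction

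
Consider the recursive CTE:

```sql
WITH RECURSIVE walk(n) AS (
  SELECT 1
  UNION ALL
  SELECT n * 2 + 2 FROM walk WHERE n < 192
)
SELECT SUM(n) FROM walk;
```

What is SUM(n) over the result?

749

Base: n=1.
Iteration 1: 1 < 192 holds -> n = 1 * 2 + 2 = 4.
Iteration 2: 4 < 192 holds -> n = 4 * 2 + 2 = 10.
Iteration 3: 10 < 192 holds -> n = 10 * 2 + 2 = 22.
Iteration 4: 22 < 192 holds -> n = 22 * 2 + 2 = 46.
Iteration 5: 46 < 192 holds -> n = 46 * 2 + 2 = 94.
Iteration 6: 94 < 192 holds -> n = 94 * 2 + 2 = 190.
Iteration 7: 190 < 192 holds -> n = 190 * 2 + 2 = 382.
Iteration 8: 382 < 192 fails; recursion stops.
SUM(n) = 1 + 4 + 10 + 22 + 46 + 94 + 190 + 382 = 749.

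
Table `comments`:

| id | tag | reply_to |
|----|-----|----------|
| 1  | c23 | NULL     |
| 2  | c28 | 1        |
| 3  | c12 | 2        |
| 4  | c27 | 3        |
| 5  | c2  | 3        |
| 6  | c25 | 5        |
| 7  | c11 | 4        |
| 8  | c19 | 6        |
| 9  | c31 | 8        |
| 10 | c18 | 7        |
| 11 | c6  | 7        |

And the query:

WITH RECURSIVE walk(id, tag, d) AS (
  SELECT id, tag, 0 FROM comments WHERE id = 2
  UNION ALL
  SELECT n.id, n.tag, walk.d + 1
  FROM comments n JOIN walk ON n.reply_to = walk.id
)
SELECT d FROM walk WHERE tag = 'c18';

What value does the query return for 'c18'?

4

Base: id=2 (c28) at d 0.
Iteration 1: rows with reply_to in {2} -> c12 (id 3, d 1).
Iteration 2: rows with reply_to in {3} -> c27 (id 4, d 2), c2 (id 5, d 2).
Iteration 3: rows with reply_to in {4,5} -> c25 (id 6, d 3), c11 (id 7, d 3).
Iteration 4: rows with reply_to in {6,7} -> c19 (id 8, d 4), c18 (id 10, d 4), c6 (id 11, d 4).
Iteration 5: rows with reply_to in {8,10,11} -> c31 (id 9, d 5).
Iteration 6: no rows with reply_to in {9}; recursion stops.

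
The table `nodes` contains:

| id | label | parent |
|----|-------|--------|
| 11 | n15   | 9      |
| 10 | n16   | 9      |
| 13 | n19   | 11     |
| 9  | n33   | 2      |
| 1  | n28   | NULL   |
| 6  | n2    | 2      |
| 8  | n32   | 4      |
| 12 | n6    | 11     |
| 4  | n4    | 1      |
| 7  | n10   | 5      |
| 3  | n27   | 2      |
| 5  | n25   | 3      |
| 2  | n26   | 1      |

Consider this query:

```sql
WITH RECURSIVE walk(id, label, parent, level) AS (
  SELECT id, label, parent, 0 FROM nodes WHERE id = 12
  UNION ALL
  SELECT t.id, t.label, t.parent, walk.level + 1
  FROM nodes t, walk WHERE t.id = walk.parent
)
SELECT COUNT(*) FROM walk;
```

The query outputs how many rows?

Base: id=12 (n6), parent=11, level 0.
Iteration 1: join on id=11 -> n15 (id 11, parent=9, level 1).
Iteration 2: join on id=9 -> n33 (id 9, parent=2, level 2).
Iteration 3: join on id=2 -> n26 (id 2, parent=1, level 3).
Iteration 4: join on id=1 -> n28 (id 1, parent=NULL, level 4).
Iteration 5: parent is NULL; no match; recursion stops.
Total rows emitted: 5.

5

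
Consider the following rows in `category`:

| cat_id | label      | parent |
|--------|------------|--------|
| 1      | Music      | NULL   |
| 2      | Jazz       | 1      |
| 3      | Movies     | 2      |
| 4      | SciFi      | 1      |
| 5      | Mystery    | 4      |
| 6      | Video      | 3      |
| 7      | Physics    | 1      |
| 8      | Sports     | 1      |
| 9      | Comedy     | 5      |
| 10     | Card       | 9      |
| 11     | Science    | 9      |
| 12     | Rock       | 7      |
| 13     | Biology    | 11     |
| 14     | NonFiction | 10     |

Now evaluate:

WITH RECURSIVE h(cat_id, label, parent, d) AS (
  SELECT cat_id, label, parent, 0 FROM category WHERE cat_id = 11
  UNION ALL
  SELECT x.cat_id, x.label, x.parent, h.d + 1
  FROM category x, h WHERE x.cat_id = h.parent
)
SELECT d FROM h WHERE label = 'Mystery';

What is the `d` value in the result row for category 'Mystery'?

Base: cat_id=11 (Science), parent=9, d 0.
Iteration 1: join on cat_id=9 -> Comedy (id 9, parent=5, d 1).
Iteration 2: join on cat_id=5 -> Mystery (id 5, parent=4, d 2).
Iteration 3: join on cat_id=4 -> SciFi (id 4, parent=1, d 3).
Iteration 4: join on cat_id=1 -> Music (id 1, parent=NULL, d 4).
Iteration 5: parent is NULL; no match; recursion stops.

2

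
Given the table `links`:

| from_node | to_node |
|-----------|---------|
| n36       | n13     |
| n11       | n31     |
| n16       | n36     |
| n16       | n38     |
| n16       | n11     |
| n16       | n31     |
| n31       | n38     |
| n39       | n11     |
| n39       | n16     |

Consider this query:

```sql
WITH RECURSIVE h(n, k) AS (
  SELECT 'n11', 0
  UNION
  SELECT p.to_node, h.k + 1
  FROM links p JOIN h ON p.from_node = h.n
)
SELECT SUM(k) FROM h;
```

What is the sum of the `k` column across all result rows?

Base: (n11, k=0).
Iteration 1: edges from {n11} -> (n31, k=1).
Iteration 2: edges from {n31} -> (n38, k=2).
Iteration 3: no outgoing edges from {n38}; recursion stops.
SUM(k) = 0 + 1 + 2 = 3.

3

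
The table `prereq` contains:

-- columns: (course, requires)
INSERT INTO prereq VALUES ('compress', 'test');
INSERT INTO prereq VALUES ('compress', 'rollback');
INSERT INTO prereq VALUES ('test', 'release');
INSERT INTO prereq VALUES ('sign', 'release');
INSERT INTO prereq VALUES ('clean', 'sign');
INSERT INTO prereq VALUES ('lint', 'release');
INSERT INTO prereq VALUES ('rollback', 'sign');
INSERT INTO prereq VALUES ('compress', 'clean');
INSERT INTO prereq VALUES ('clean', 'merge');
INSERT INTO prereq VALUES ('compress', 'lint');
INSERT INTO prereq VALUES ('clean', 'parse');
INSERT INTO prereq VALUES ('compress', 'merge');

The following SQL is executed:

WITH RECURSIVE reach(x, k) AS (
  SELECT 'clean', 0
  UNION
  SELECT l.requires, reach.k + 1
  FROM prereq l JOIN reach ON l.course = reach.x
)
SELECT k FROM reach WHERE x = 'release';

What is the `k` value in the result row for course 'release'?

2

Base: (clean, k=0).
Iteration 1: edges from {clean} -> (merge, k=1), (parse, k=1), (sign, k=1).
Iteration 2: edges from {merge,parse,sign} -> (release, k=2).
Iteration 3: no outgoing edges from {release}; recursion stops.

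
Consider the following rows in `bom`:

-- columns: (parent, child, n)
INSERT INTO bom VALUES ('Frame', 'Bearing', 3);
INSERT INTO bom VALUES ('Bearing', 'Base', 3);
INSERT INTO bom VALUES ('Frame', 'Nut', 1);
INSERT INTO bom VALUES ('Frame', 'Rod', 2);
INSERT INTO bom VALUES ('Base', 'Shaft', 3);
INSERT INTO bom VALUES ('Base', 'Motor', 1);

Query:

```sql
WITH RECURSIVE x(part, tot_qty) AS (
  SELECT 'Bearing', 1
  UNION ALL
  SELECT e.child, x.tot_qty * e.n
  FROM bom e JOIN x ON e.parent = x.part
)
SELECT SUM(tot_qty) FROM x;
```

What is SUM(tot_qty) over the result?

Base: (Bearing, tot_qty=1).
Iteration 1: components of {Bearing} -> Base = 1*3 = 3.
Iteration 2: components of {Base} -> Motor = 3*1 = 3, Shaft = 3*3 = 9.
Iteration 3: no further components; recursion stops.
SUM(tot_qty) = 1 + 3 + 9 + 3 = 16.

16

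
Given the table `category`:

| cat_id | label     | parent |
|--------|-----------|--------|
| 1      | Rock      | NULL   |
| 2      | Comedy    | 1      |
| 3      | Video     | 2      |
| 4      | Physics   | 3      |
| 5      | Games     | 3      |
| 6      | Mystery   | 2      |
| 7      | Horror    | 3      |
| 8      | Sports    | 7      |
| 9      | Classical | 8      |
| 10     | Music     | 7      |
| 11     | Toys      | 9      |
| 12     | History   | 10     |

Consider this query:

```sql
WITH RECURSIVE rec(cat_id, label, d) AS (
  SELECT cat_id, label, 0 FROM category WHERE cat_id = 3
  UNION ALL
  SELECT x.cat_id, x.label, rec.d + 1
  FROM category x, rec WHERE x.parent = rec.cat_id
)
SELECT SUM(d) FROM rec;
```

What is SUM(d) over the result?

17

Base: cat_id=3 (Video) at d 0.
Iteration 1: rows with parent in {3} -> Physics (id 4, d 1), Games (id 5, d 1), Horror (id 7, d 1).
Iteration 2: rows with parent in {4,5,7} -> Sports (id 8, d 2), Music (id 10, d 2).
Iteration 3: rows with parent in {8,10} -> Classical (id 9, d 3), History (id 12, d 3).
Iteration 4: rows with parent in {9,12} -> Toys (id 11, d 4).
Iteration 5: no rows with parent in {11}; recursion stops.
SUM(d) = 0 + 1 + 1 + 1 + 2 + 2 + 3 + 3 + 4 = 17.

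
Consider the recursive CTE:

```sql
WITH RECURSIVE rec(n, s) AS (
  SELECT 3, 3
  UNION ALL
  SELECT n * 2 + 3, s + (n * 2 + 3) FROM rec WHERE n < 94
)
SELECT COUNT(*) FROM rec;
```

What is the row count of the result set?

Base: n=3, s=3.
Iteration 1: 3 < 94 holds -> n = 3 * 2 + 3 = 9, s = 3 + 9 = 12.
Iteration 2: 9 < 94 holds -> n = 9 * 2 + 3 = 21, s = 12 + 21 = 33.
Iteration 3: 21 < 94 holds -> n = 21 * 2 + 3 = 45, s = 33 + 45 = 78.
Iteration 4: 45 < 94 holds -> n = 45 * 2 + 3 = 93, s = 78 + 93 = 171.
Iteration 5: 93 < 94 holds -> n = 93 * 2 + 3 = 189, s = 171 + 189 = 360.
Iteration 6: 189 < 94 fails; recursion stops.
Total rows emitted: 6.

6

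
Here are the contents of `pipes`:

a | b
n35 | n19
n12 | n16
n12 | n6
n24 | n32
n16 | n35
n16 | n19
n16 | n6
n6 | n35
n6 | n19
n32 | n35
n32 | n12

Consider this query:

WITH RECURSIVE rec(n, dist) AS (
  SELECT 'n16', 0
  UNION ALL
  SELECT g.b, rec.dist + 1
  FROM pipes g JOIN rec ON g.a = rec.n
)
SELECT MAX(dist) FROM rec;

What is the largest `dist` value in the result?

Base: (n16, dist=0).
Iteration 1: edges from {n16} -> (n19, dist=1), (n35, dist=1), (n6, dist=1).
Iteration 2: edges from {n19,n35,n6} -> (n19, dist=2) x2, (n35, dist=2). [UNION ALL keeps all 3 new rows, including repeats]
Iteration 3: edges from {n19,n35} -> (n19, dist=3).
Iteration 4: no outgoing edges from {n19}; recursion stops.
dist values: 0, 1, 1, 1, 2, 2, 2, 3; the maximum is 3.

3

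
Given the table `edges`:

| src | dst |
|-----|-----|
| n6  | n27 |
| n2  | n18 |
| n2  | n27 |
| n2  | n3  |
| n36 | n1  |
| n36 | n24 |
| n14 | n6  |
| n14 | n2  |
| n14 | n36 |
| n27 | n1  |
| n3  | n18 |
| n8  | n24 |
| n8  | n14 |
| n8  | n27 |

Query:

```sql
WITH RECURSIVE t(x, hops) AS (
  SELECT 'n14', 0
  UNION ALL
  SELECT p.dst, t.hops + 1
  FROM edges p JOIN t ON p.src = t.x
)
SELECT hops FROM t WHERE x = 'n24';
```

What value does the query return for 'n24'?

2

Base: (n14, hops=0).
Iteration 1: edges from {n14} -> (n2, hops=1), (n36, hops=1), (n6, hops=1).
Iteration 2: edges from {n2,n36,n6} -> (n1, hops=2), (n18, hops=2), (n24, hops=2), (n27, hops=2) x2, (n3, hops=2). [UNION ALL keeps all 6 new rows, including repeats]
Iteration 3: edges from {n1,n18,n24,n27,n3} -> (n1, hops=3) x2, (n18, hops=3). [UNION ALL keeps all 3 new rows, including repeats]
Iteration 4: no outgoing edges from {n1,n18}; recursion stops.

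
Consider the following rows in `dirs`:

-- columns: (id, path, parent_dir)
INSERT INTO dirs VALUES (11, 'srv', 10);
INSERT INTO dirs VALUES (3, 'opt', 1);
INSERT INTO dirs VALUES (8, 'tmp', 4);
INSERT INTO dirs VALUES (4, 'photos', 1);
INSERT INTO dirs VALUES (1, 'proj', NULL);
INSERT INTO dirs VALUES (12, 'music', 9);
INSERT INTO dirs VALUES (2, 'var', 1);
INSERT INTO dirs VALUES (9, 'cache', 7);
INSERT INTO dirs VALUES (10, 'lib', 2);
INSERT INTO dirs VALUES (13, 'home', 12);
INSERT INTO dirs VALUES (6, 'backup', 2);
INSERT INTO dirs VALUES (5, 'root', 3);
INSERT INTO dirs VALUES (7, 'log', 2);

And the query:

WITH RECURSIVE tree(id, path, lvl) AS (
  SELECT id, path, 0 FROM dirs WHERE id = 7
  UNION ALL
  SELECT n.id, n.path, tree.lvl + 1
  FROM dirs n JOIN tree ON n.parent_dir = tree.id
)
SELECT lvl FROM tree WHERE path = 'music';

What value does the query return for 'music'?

2

Base: id=7 (log) at lvl 0.
Iteration 1: rows with parent_dir in {7} -> cache (id 9, lvl 1).
Iteration 2: rows with parent_dir in {9} -> music (id 12, lvl 2).
Iteration 3: rows with parent_dir in {12} -> home (id 13, lvl 3).
Iteration 4: no rows with parent_dir in {13}; recursion stops.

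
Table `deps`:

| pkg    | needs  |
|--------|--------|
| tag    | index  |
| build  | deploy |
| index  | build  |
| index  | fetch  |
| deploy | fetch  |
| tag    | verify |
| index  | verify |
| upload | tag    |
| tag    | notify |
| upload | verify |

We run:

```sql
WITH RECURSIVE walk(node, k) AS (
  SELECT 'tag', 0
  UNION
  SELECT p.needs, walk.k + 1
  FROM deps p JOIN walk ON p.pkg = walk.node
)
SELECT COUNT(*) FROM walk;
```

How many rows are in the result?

9

Base: (tag, k=0).
Iteration 1: edges from {tag} -> (index, k=1), (notify, k=1), (verify, k=1).
Iteration 2: edges from {index,notify,verify} -> (build, k=2), (fetch, k=2), (verify, k=2).
Iteration 3: edges from {build,fetch,verify} -> (deploy, k=3).
Iteration 4: edges from {deploy} -> (fetch, k=4).
Iteration 5: no outgoing edges from {fetch}; recursion stops.
Total rows emitted: 9.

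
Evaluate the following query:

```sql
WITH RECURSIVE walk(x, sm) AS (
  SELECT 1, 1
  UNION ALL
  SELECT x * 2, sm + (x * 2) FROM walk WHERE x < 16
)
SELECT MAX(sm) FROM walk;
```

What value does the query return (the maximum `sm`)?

Base: x=1, sm=1.
Iteration 1: 1 < 16 holds -> x = 1 * 2 = 2, sm = 1 + 2 = 3.
Iteration 2: 2 < 16 holds -> x = 2 * 2 = 4, sm = 3 + 4 = 7.
Iteration 3: 4 < 16 holds -> x = 4 * 2 = 8, sm = 7 + 8 = 15.
Iteration 4: 8 < 16 holds -> x = 8 * 2 = 16, sm = 15 + 16 = 31.
Iteration 5: 16 < 16 fails; recursion stops.
sm values: 1, 3, 7, 15, 31; the maximum is 31.

31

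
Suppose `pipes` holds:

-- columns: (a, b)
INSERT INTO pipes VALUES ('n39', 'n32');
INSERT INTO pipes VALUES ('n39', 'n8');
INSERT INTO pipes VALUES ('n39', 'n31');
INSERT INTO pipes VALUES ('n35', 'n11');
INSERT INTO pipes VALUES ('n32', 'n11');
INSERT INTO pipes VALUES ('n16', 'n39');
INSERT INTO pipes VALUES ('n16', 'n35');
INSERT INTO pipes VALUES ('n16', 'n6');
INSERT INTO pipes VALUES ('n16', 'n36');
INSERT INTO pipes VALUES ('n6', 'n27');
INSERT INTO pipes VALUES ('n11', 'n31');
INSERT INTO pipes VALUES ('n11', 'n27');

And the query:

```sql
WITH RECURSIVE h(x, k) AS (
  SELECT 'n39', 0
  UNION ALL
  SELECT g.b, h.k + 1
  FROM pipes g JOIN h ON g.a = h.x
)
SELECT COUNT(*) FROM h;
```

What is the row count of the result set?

7

Base: (n39, k=0).
Iteration 1: edges from {n39} -> (n31, k=1), (n32, k=1), (n8, k=1).
Iteration 2: edges from {n31,n32,n8} -> (n11, k=2).
Iteration 3: edges from {n11} -> (n27, k=3), (n31, k=3).
Iteration 4: no outgoing edges from {n27,n31}; recursion stops.
Total rows emitted: 7.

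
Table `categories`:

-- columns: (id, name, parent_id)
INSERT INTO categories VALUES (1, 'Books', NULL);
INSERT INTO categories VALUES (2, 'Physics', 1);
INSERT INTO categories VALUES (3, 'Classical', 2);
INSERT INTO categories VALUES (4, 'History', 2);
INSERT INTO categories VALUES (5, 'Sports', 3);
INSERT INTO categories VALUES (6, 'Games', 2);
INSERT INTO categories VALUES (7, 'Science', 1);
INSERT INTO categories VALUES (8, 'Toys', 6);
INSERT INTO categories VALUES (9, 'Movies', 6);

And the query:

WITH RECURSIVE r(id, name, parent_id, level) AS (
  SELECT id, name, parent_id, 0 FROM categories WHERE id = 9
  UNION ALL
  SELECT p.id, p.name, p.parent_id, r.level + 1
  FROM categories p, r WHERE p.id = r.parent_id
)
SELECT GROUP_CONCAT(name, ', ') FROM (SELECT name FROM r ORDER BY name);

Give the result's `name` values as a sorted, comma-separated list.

Books, Games, Movies, Physics

Base: id=9 (Movies), parent_id=6, level 0.
Iteration 1: join on id=6 -> Games (id 6, parent_id=2, level 1).
Iteration 2: join on id=2 -> Physics (id 2, parent_id=1, level 2).
Iteration 3: join on id=1 -> Books (id 1, parent_id=NULL, level 3).
Iteration 4: parent_id is NULL; no match; recursion stops.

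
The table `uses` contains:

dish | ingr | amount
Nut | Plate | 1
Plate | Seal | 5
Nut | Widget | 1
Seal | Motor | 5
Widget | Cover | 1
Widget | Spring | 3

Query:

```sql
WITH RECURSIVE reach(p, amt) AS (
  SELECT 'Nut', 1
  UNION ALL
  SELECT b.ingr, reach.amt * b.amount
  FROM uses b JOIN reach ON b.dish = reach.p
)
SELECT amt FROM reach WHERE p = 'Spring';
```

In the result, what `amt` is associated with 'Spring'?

3

Base: (Nut, amt=1).
Iteration 1: components of {Nut} -> Plate = 1*1 = 1, Widget = 1*1 = 1.
Iteration 2: components of {Plate,Widget} -> Cover = 1*1 = 1, Seal = 1*5 = 5, Spring = 1*3 = 3.
Iteration 3: components of {Cover,Seal,Spring} -> Motor = 5*5 = 25.
Iteration 4: no further components; recursion stops.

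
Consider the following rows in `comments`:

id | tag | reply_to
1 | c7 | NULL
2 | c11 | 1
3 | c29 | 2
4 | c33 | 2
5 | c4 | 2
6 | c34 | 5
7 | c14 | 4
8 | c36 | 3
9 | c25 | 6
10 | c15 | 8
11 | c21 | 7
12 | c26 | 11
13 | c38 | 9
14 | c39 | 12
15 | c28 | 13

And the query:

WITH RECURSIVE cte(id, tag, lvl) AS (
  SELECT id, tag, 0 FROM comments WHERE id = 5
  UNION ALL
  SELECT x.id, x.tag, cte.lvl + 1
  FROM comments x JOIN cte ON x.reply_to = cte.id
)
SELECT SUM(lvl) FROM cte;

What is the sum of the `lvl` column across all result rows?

10

Base: id=5 (c4) at lvl 0.
Iteration 1: rows with reply_to in {5} -> c34 (id 6, lvl 1).
Iteration 2: rows with reply_to in {6} -> c25 (id 9, lvl 2).
Iteration 3: rows with reply_to in {9} -> c38 (id 13, lvl 3).
Iteration 4: rows with reply_to in {13} -> c28 (id 15, lvl 4).
Iteration 5: no rows with reply_to in {15}; recursion stops.
SUM(lvl) = 0 + 1 + 2 + 3 + 4 = 10.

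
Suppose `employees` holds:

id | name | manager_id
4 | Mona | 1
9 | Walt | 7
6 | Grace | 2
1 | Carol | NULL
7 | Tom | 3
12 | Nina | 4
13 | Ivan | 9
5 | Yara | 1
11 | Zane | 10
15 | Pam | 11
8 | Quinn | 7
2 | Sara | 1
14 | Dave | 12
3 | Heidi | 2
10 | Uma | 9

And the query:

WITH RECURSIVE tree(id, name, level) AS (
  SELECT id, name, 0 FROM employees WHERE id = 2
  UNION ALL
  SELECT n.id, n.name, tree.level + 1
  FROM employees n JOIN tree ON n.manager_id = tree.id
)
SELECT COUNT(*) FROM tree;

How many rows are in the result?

10

Base: id=2 (Sara) at level 0.
Iteration 1: rows with manager_id in {2} -> Heidi (id 3, level 1), Grace (id 6, level 1).
Iteration 2: rows with manager_id in {3,6} -> Tom (id 7, level 2).
Iteration 3: rows with manager_id in {7} -> Quinn (id 8, level 3), Walt (id 9, level 3).
Iteration 4: rows with manager_id in {8,9} -> Uma (id 10, level 4), Ivan (id 13, level 4).
Iteration 5: rows with manager_id in {10,13} -> Zane (id 11, level 5).
Iteration 6: rows with manager_id in {11} -> Pam (id 15, level 6).
Iteration 7: no rows with manager_id in {15}; recursion stops.
Total rows emitted: 10.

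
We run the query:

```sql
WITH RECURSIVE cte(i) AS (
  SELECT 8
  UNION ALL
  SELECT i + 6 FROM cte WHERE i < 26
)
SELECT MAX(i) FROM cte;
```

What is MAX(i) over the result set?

26

Base: i=8.
Iteration 1: 8 < 26 holds -> i = 8 + 6 = 14.
Iteration 2: 14 < 26 holds -> i = 14 + 6 = 20.
Iteration 3: 20 < 26 holds -> i = 20 + 6 = 26.
Iteration 4: 26 < 26 fails; recursion stops.
i values: 8, 14, 20, 26; the maximum is 26.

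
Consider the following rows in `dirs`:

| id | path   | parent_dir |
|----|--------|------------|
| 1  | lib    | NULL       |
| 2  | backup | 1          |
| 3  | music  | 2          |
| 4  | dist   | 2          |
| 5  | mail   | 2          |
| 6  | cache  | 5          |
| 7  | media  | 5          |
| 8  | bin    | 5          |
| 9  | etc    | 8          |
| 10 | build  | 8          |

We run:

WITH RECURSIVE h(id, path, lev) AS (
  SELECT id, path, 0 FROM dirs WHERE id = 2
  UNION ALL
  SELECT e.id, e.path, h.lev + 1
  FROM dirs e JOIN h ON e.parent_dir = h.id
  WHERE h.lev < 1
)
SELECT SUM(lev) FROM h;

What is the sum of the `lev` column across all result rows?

Base: id=2 (backup) at lev 0.
Iteration 1: rows with parent_dir in {2} -> music (id 3, lev 1), dist (id 4, lev 1), mail (id 5, lev 1).
Iteration 2: lev < 1 fails for all current rows; recursion stops.
SUM(lev) = 0 + 1 + 1 + 1 = 3.

3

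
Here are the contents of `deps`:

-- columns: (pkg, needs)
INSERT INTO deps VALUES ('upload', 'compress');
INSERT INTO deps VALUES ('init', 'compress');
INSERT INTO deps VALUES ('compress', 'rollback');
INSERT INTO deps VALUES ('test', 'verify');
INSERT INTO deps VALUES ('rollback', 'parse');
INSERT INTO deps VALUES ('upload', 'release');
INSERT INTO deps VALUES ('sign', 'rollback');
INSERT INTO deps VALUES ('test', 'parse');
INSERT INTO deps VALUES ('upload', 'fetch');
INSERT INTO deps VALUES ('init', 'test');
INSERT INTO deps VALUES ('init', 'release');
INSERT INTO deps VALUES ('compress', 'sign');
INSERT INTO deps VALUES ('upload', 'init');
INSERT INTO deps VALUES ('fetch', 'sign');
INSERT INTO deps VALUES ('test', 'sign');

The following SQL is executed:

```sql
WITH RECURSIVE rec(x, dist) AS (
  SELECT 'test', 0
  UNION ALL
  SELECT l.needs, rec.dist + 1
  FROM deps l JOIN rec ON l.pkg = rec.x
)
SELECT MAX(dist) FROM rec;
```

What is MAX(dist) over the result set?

3

Base: (test, dist=0).
Iteration 1: edges from {test} -> (parse, dist=1), (sign, dist=1), (verify, dist=1).
Iteration 2: edges from {parse,sign,verify} -> (rollback, dist=2).
Iteration 3: edges from {rollback} -> (parse, dist=3).
Iteration 4: no outgoing edges from {parse}; recursion stops.
dist values: 0, 1, 1, 1, 2, 3; the maximum is 3.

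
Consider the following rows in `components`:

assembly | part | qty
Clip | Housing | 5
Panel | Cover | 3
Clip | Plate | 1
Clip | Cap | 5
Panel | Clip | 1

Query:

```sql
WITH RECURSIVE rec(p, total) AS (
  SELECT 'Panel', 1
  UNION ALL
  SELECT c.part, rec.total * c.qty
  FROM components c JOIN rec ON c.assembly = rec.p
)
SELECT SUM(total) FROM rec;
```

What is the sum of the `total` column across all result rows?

16

Base: (Panel, total=1).
Iteration 1: components of {Panel} -> Clip = 1*1 = 1, Cover = 1*3 = 3.
Iteration 2: components of {Clip,Cover} -> Cap = 1*5 = 5, Housing = 1*5 = 5, Plate = 1*1 = 1.
Iteration 3: no further components; recursion stops.
SUM(total) = 1 + 1 + 3 + 5 + 5 + 1 = 16.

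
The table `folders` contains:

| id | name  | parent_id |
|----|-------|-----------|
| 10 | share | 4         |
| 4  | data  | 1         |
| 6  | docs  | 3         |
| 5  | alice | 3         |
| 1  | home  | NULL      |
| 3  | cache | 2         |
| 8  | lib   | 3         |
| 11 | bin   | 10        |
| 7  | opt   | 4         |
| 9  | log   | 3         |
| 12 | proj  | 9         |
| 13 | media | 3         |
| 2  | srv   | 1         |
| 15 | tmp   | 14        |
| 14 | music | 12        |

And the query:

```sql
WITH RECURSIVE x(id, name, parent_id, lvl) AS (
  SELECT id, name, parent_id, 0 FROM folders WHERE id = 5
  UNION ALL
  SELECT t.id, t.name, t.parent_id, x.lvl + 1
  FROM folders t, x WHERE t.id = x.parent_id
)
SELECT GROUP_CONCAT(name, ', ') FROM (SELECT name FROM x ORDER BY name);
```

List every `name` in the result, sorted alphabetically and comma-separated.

Base: id=5 (alice), parent_id=3, lvl 0.
Iteration 1: join on id=3 -> cache (id 3, parent_id=2, lvl 1).
Iteration 2: join on id=2 -> srv (id 2, parent_id=1, lvl 2).
Iteration 3: join on id=1 -> home (id 1, parent_id=NULL, lvl 3).
Iteration 4: parent_id is NULL; no match; recursion stops.

alice, cache, home, srv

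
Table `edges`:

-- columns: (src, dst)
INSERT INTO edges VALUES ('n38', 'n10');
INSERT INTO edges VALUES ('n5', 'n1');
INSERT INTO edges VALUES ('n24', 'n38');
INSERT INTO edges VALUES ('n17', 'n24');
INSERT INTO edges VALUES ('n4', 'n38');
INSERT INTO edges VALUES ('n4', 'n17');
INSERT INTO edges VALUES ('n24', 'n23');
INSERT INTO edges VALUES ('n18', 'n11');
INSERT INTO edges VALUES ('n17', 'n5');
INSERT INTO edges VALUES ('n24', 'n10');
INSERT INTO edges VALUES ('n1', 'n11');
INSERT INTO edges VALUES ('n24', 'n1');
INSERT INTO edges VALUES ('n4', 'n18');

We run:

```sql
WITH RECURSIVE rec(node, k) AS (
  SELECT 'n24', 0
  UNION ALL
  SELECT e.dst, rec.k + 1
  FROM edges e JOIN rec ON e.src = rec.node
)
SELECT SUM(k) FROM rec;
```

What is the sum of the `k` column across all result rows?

8

Base: (n24, k=0).
Iteration 1: edges from {n24} -> (n1, k=1), (n10, k=1), (n23, k=1), (n38, k=1).
Iteration 2: edges from {n1,n10,n23,n38} -> (n10, k=2), (n11, k=2).
Iteration 3: no outgoing edges from {n10,n11}; recursion stops.
SUM(k) = 0 + 1 + 1 + 1 + 1 + 2 + 2 = 8.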